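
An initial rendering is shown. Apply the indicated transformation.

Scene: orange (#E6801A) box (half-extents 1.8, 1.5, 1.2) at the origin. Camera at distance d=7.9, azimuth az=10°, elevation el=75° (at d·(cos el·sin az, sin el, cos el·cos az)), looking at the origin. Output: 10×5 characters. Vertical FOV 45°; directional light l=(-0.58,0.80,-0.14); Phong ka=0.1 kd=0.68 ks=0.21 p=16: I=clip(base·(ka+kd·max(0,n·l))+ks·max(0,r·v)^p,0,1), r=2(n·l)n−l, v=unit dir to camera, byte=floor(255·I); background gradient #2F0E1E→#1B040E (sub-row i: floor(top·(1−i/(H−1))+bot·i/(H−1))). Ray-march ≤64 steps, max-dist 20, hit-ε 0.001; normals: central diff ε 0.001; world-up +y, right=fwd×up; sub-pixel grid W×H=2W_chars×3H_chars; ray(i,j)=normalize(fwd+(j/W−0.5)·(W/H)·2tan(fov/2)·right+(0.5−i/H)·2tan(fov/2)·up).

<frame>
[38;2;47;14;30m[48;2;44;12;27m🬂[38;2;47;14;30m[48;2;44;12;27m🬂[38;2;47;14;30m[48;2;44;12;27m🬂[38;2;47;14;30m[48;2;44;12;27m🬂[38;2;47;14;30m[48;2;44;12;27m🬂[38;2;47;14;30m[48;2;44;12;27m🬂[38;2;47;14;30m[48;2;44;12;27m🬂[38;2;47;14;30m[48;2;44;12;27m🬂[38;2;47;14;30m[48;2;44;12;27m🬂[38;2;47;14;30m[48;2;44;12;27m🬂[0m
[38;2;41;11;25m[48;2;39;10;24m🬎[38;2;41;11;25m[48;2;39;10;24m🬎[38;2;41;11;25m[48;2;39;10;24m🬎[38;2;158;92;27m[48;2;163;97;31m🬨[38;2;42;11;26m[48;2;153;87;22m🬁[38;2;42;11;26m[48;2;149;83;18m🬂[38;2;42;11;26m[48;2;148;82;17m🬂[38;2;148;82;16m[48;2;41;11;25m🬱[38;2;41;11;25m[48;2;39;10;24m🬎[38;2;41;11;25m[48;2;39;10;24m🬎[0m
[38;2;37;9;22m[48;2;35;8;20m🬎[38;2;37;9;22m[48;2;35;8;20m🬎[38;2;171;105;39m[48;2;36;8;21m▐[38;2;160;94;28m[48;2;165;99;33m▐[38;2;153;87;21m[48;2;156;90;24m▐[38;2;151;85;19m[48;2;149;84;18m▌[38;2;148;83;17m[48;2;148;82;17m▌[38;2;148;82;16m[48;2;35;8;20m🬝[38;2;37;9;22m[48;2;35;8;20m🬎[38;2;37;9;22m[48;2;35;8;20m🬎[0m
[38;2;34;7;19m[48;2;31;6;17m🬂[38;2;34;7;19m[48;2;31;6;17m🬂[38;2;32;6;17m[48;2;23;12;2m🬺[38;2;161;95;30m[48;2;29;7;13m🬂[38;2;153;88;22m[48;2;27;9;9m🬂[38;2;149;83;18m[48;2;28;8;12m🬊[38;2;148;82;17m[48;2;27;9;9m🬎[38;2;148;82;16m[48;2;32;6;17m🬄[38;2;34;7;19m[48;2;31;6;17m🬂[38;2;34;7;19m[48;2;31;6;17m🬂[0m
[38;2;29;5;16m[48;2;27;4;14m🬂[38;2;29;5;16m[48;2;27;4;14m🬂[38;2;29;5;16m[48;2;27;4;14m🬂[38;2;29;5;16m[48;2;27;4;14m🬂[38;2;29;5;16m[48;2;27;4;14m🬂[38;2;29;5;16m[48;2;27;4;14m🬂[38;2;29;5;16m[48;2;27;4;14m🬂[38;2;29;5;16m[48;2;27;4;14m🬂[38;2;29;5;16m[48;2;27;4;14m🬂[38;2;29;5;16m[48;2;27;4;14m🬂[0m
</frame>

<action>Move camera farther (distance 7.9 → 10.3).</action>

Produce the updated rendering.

<frame>
[38;2;47;14;30m[48;2;44;12;27m🬂[38;2;47;14;30m[48;2;44;12;27m🬂[38;2;47;14;30m[48;2;44;12;27m🬂[38;2;47;14;30m[48;2;44;12;27m🬂[38;2;47;14;30m[48;2;44;12;27m🬂[38;2;47;14;30m[48;2;44;12;27m🬂[38;2;47;14;30m[48;2;44;12;27m🬂[38;2;47;14;30m[48;2;44;12;27m🬂[38;2;47;14;30m[48;2;44;12;27m🬂[38;2;47;14;30m[48;2;44;12;27m🬂[0m
[38;2;41;11;25m[48;2;39;10;24m🬎[38;2;41;11;25m[48;2;39;10;24m🬎[38;2;41;11;25m[48;2;39;10;24m🬎[38;2;41;10;25m[48;2;158;92;27m🬕[38;2;41;11;25m[48;2;153;88;22m🬎[38;2;41;11;25m[48;2;149;84;18m🬎[38;2;41;11;25m[48;2;148;82;17m🬎[38;2;41;11;25m[48;2;39;10;24m🬎[38;2;41;11;25m[48;2;39;10;24m🬎[38;2;41;11;25m[48;2;39;10;24m🬎[0m
[38;2;37;9;22m[48;2;35;8;20m🬎[38;2;37;9;22m[48;2;35;8;20m🬎[38;2;37;9;22m[48;2;35;8;20m🬎[38;2;37;9;22m[48;2;161;95;29m🬄[38;2;153;87;21m[48;2;156;90;24m▐[38;2;151;85;19m[48;2;149;84;18m▌[38;2;148;83;17m[48;2;148;82;17m▌[38;2;37;9;22m[48;2;35;8;20m🬎[38;2;37;9;22m[48;2;35;8;20m🬎[38;2;37;9;22m[48;2;35;8;20m🬎[0m
[38;2;34;7;19m[48;2;31;6;17m🬂[38;2;34;7;19m[48;2;31;6;17m🬂[38;2;34;7;19m[48;2;31;6;17m🬂[38;2;32;6;17m[48;2;23;12;2m🬺[38;2;23;12;2m[48;2;31;6;17m🬂[38;2;149;84;18m[48;2;29;7;13m🬂[38;2;148;82;17m[48;2;27;9;9m🬂[38;2;34;7;19m[48;2;31;6;17m🬂[38;2;34;7;19m[48;2;31;6;17m🬂[38;2;34;7;19m[48;2;31;6;17m🬂[0m
[38;2;29;5;16m[48;2;27;4;14m🬂[38;2;29;5;16m[48;2;27;4;14m🬂[38;2;29;5;16m[48;2;27;4;14m🬂[38;2;29;5;16m[48;2;27;4;14m🬂[38;2;29;5;16m[48;2;27;4;14m🬂[38;2;29;5;16m[48;2;27;4;14m🬂[38;2;29;5;16m[48;2;27;4;14m🬂[38;2;29;5;16m[48;2;27;4;14m🬂[38;2;29;5;16m[48;2;27;4;14m🬂[38;2;29;5;16m[48;2;27;4;14m🬂[0m
</frame>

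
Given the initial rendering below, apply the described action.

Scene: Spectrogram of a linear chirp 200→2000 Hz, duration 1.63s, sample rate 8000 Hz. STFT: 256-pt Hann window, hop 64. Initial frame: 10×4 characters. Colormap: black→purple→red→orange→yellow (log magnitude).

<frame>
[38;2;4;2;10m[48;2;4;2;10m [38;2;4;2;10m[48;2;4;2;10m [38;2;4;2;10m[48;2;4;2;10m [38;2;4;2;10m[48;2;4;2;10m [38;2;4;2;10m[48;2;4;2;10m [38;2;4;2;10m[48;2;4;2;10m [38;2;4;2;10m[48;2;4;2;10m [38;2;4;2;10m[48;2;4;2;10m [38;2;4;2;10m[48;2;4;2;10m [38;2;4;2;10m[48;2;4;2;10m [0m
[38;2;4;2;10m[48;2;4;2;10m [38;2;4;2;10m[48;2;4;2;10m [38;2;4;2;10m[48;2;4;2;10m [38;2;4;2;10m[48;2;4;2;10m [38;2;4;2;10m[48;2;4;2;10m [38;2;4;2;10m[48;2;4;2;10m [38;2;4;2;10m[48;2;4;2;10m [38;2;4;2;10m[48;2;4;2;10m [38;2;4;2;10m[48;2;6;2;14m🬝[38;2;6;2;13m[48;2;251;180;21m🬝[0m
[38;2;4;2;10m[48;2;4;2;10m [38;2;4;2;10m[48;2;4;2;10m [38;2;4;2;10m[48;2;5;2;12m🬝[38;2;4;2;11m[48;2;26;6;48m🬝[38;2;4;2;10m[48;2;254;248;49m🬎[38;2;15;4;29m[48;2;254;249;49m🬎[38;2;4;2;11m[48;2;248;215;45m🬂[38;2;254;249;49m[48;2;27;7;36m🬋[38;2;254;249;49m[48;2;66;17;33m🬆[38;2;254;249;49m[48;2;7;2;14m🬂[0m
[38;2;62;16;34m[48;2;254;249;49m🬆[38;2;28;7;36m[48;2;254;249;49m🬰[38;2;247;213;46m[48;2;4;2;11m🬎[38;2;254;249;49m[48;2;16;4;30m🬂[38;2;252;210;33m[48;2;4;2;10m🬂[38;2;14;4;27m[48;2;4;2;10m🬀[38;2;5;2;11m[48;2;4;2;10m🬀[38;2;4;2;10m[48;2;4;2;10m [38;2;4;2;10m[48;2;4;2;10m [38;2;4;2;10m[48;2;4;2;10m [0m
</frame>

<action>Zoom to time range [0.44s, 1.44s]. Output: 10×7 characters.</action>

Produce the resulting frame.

<frame>
[38;2;4;2;10m[48;2;4;2;10m [38;2;4;2;10m[48;2;4;2;10m [38;2;4;2;10m[48;2;4;2;10m [38;2;4;2;10m[48;2;4;2;10m [38;2;4;2;10m[48;2;4;2;10m [38;2;4;2;10m[48;2;4;2;10m [38;2;4;2;10m[48;2;4;2;10m [38;2;4;2;10m[48;2;4;2;10m [38;2;4;2;10m[48;2;4;2;10m [38;2;4;2;10m[48;2;4;2;10m [0m
[38;2;4;2;10m[48;2;4;2;10m [38;2;4;2;10m[48;2;4;2;10m [38;2;4;2;10m[48;2;4;2;10m [38;2;4;2;10m[48;2;4;2;10m [38;2;4;2;10m[48;2;4;2;10m [38;2;4;2;10m[48;2;4;2;10m [38;2;4;2;10m[48;2;4;2;10m [38;2;4;2;10m[48;2;4;2;10m [38;2;4;2;10m[48;2;4;2;10m [38;2;4;2;10m[48;2;4;2;10m [0m
[38;2;4;2;10m[48;2;4;2;10m [38;2;4;2;10m[48;2;4;2;10m [38;2;4;2;10m[48;2;4;2;10m [38;2;4;2;10m[48;2;4;2;10m [38;2;4;2;10m[48;2;4;2;10m [38;2;4;2;10m[48;2;4;2;10m [38;2;4;2;10m[48;2;4;2;10m [38;2;4;2;10m[48;2;4;2;10m [38;2;4;2;10m[48;2;4;2;10m [38;2;4;2;10m[48;2;4;2;10m [0m
[38;2;4;2;10m[48;2;4;2;10m [38;2;4;2;10m[48;2;4;2;10m [38;2;4;2;10m[48;2;4;2;10m [38;2;4;2;10m[48;2;4;2;10m [38;2;4;2;10m[48;2;4;2;10m [38;2;4;2;10m[48;2;4;2;10m [38;2;4;2;10m[48;2;5;2;11m🬝[38;2;4;2;10m[48;2;9;3;18m🬝[38;2;6;2;14m[48;2;94;23;87m🬝[38;2;7;2;15m[48;2;254;240;45m🬎[0m
[38;2;4;2;10m[48;2;4;2;10m [38;2;4;2;10m[48;2;5;2;12m🬝[38;2;4;2;11m[48;2;13;4;26m🬝[38;2;9;3;19m[48;2;250;159;12m🬝[38;2;8;2;17m[48;2;254;249;49m🬎[38;2;38;10;37m[48;2;254;245;47m🬆[38;2;30;7;53m[48;2;253;234;43m🬡[38;2;251;220;41m[48;2;10;3;21m🬎[38;2;238;188;55m[48;2;12;3;24m🬆[38;2;253;233;42m[48;2;5;2;13m🬂[0m
[38;2;7;2;16m[48;2;253;230;41m🬂[38;2;75;19;62m[48;2;254;249;49m🬰[38;2;253;232;42m[48;2;7;2;16m🬎[38;2;254;249;49m[48;2;16;4;31m🬂[38;2;254;249;49m[48;2;39;10;25m🬀[38;2;26;6;47m[48;2;5;2;12m🬀[38;2;5;2;12m[48;2;4;2;10m🬂[38;2;4;2;11m[48;2;4;2;10m🬀[38;2;4;2;10m[48;2;4;2;10m [38;2;4;2;10m[48;2;4;2;10m [0m
[38;2;14;4;27m[48;2;4;2;11m🬀[38;2;5;2;11m[48;2;4;2;10m🬂[38;2;4;2;11m[48;2;4;2;10m🬀[38;2;4;2;10m[48;2;4;2;10m [38;2;4;2;10m[48;2;4;2;10m [38;2;4;2;10m[48;2;4;2;10m [38;2;4;2;10m[48;2;4;2;10m [38;2;4;2;10m[48;2;4;2;10m [38;2;4;2;10m[48;2;4;2;10m [38;2;4;2;10m[48;2;4;2;10m [0m
</frame>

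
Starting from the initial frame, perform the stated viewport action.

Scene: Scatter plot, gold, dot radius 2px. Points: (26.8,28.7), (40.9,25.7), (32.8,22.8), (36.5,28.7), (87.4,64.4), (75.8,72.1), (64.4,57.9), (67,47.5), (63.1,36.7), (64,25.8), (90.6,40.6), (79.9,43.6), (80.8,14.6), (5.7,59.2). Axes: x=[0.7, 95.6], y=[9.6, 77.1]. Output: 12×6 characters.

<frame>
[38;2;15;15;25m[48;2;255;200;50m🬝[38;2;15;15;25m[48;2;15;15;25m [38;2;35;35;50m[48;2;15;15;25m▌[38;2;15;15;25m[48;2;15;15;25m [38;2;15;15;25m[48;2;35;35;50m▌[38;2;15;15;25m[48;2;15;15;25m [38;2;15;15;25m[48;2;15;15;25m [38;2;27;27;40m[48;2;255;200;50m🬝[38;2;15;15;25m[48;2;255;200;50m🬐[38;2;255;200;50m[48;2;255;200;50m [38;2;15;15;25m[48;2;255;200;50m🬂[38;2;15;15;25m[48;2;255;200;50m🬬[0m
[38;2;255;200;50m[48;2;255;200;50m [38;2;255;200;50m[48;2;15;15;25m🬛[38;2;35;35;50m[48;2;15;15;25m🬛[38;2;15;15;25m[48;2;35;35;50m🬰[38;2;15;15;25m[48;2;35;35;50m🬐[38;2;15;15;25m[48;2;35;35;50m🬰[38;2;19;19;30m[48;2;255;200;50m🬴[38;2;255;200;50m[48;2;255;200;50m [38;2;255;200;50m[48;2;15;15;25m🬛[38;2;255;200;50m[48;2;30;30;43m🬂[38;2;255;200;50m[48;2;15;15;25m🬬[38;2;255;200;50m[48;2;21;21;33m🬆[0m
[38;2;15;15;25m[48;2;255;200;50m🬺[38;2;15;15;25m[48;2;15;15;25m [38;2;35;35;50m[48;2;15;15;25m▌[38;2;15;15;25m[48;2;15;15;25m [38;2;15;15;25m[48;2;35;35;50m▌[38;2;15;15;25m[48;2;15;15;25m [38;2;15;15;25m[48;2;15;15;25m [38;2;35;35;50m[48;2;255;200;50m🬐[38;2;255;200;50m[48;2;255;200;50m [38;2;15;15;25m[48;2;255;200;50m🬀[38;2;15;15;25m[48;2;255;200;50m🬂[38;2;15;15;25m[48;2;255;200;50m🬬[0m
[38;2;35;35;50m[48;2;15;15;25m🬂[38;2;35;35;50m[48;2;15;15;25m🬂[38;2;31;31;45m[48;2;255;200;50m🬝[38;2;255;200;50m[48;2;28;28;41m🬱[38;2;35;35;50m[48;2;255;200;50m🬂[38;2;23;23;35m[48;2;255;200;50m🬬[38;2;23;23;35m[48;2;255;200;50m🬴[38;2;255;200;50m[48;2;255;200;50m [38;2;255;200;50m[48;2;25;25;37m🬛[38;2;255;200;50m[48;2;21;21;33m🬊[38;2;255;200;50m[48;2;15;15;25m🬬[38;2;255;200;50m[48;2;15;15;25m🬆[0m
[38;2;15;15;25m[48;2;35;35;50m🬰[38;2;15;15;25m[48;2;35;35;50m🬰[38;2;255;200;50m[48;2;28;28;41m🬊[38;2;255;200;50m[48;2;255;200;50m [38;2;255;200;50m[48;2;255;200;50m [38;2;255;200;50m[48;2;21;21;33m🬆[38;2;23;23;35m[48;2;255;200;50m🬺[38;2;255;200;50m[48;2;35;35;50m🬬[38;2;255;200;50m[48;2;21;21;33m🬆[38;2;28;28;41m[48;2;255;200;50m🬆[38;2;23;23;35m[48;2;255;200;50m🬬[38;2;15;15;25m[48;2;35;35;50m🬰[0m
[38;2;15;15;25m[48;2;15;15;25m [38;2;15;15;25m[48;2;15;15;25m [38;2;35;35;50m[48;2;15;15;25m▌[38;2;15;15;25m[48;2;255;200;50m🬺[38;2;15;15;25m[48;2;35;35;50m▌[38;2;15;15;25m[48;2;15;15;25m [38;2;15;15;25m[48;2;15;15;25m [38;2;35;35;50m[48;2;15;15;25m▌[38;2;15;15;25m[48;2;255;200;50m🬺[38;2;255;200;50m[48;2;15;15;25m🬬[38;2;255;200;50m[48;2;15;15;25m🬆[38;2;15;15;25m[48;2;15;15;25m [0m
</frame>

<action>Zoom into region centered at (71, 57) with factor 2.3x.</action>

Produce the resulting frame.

<frame>
[38;2;15;15;25m[48;2;15;15;25m [38;2;15;15;25m[48;2;15;15;25m [38;2;35;35;50m[48;2;15;15;25m▌[38;2;15;15;25m[48;2;15;15;25m [38;2;15;15;25m[48;2;35;35;50m▌[38;2;15;15;25m[48;2;15;15;25m [38;2;255;200;50m[48;2;15;15;25m🬊[38;2;255;200;50m[48;2;15;15;25m🬝[38;2;255;200;50m[48;2;15;15;25m🬀[38;2;15;15;25m[48;2;35;35;50m▌[38;2;15;15;25m[48;2;255;200;50m🬬[38;2;15;15;25m[48;2;15;15;25m [0m
[38;2;15;15;25m[48;2;35;35;50m🬰[38;2;15;15;25m[48;2;35;35;50m🬰[38;2;35;35;50m[48;2;15;15;25m🬛[38;2;23;23;35m[48;2;255;200;50m🬝[38;2;15;15;25m[48;2;35;35;50m🬐[38;2;15;15;25m[48;2;35;35;50m🬰[38;2;15;15;25m[48;2;35;35;50m🬰[38;2;35;35;50m[48;2;15;15;25m🬛[38;2;15;15;25m[48;2;35;35;50m🬰[38;2;15;15;25m[48;2;255;200;50m🬐[38;2;255;200;50m[48;2;255;200;50m [38;2;19;19;30m[48;2;255;200;50m🬸[0m
[38;2;15;15;25m[48;2;15;15;25m [38;2;15;15;25m[48;2;15;15;25m [38;2;27;27;40m[48;2;255;200;50m🬴[38;2;255;200;50m[48;2;255;200;50m [38;2;255;200;50m[48;2;35;35;50m🬛[38;2;15;15;25m[48;2;15;15;25m [38;2;15;15;25m[48;2;15;15;25m [38;2;35;35;50m[48;2;15;15;25m▌[38;2;15;15;25m[48;2;15;15;25m [38;2;15;15;25m[48;2;35;35;50m▌[38;2;255;200;50m[48;2;15;15;25m🬀[38;2;15;15;25m[48;2;15;15;25m [0m
[38;2;35;35;50m[48;2;15;15;25m🬂[38;2;35;35;50m[48;2;15;15;25m🬂[38;2;35;35;50m[48;2;15;15;25m🬕[38;2;255;200;50m[48;2;19;19;30m🬁[38;2;35;35;50m[48;2;15;15;25m🬨[38;2;35;35;50m[48;2;15;15;25m🬂[38;2;35;35;50m[48;2;15;15;25m🬂[38;2;35;35;50m[48;2;15;15;25m🬕[38;2;35;35;50m[48;2;15;15;25m🬂[38;2;35;35;50m[48;2;15;15;25m🬨[38;2;35;35;50m[48;2;15;15;25m🬂[38;2;35;35;50m[48;2;15;15;25m🬂[0m
[38;2;15;15;25m[48;2;35;35;50m🬰[38;2;15;15;25m[48;2;35;35;50m🬰[38;2;35;35;50m[48;2;15;15;25m🬛[38;2;23;23;35m[48;2;255;200;50m🬝[38;2;15;15;25m[48;2;255;200;50m🬀[38;2;21;21;33m[48;2;255;200;50m🬊[38;2;15;15;25m[48;2;35;35;50m🬰[38;2;35;35;50m[48;2;15;15;25m🬛[38;2;23;23;35m[48;2;255;200;50m🬬[38;2;15;15;25m[48;2;35;35;50m🬐[38;2;15;15;25m[48;2;35;35;50m🬰[38;2;15;15;25m[48;2;35;35;50m🬰[0m
[38;2;15;15;25m[48;2;15;15;25m [38;2;15;15;25m[48;2;15;15;25m [38;2;35;35;50m[48;2;15;15;25m▌[38;2;15;15;25m[48;2;15;15;25m [38;2;255;200;50m[48;2;21;21;33m🬊[38;2;255;200;50m[48;2;15;15;25m🬀[38;2;15;15;25m[48;2;15;15;25m [38;2;35;35;50m[48;2;255;200;50m🬐[38;2;255;200;50m[48;2;255;200;50m [38;2;27;27;40m[48;2;255;200;50m🬸[38;2;15;15;25m[48;2;255;200;50m🬆[38;2;255;200;50m[48;2;15;15;25m🬺[0m
</frame>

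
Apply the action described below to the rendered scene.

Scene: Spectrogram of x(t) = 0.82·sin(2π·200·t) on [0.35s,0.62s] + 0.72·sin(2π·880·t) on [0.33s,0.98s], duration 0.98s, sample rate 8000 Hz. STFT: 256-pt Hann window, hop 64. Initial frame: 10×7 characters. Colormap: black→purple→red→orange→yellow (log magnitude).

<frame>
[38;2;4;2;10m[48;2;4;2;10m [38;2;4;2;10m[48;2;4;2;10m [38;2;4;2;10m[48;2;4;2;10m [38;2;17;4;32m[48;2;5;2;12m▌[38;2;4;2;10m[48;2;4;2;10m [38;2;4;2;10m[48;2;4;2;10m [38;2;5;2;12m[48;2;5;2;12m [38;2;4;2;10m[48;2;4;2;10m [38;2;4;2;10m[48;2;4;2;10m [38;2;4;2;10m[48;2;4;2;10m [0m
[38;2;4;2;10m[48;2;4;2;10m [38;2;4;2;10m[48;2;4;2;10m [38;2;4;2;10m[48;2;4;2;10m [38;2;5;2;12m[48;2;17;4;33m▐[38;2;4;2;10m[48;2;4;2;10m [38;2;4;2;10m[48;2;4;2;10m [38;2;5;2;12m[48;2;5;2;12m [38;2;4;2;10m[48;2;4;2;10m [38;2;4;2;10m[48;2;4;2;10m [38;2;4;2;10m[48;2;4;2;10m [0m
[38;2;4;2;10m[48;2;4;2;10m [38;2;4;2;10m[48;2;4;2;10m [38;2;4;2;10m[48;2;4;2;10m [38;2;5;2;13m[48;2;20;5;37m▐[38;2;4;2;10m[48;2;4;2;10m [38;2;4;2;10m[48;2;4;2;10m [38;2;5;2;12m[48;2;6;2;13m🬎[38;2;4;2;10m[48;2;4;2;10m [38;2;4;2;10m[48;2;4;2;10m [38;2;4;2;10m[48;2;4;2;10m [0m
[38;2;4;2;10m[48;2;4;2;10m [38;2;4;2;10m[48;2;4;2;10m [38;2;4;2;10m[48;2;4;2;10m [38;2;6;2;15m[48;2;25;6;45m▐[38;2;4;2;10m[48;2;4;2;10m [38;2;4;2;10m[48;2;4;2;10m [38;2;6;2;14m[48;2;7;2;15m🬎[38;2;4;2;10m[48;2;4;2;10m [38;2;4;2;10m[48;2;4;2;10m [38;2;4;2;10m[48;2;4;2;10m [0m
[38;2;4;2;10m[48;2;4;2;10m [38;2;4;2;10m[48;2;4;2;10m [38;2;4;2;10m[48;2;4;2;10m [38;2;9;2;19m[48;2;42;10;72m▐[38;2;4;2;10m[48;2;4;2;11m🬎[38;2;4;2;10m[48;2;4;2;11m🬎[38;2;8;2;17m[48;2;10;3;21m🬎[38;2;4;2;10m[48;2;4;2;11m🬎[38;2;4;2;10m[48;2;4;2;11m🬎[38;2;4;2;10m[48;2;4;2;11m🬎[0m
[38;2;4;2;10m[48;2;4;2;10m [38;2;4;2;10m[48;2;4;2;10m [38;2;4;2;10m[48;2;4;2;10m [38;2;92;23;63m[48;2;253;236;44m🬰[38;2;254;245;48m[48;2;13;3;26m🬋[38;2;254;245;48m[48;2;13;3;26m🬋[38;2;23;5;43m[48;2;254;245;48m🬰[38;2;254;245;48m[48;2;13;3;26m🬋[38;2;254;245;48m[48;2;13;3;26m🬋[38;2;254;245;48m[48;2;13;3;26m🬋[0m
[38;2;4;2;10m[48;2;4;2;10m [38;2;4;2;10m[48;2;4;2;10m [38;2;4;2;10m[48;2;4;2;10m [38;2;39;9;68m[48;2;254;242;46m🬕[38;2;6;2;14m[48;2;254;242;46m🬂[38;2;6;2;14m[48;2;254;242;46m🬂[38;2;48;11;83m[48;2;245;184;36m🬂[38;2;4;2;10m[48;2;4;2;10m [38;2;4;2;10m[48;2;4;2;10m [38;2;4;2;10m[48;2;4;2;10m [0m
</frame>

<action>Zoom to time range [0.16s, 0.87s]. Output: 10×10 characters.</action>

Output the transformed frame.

<frame>
[38;2;4;2;10m[48;2;4;2;10m [38;2;4;2;10m[48;2;4;2;10m [38;2;5;2;12m[48;2;17;4;31m▐[38;2;4;2;10m[48;2;4;2;10m [38;2;4;2;10m[48;2;4;2;10m [38;2;4;2;10m[48;2;4;2;10m [38;2;4;2;10m[48;2;5;2;12m▌[38;2;4;2;10m[48;2;4;2;10m [38;2;4;2;10m[48;2;4;2;10m [38;2;4;2;10m[48;2;4;2;10m [0m
[38;2;4;2;10m[48;2;4;2;10m [38;2;4;2;10m[48;2;4;2;10m [38;2;5;2;12m[48;2;17;4;32m▐[38;2;4;2;10m[48;2;4;2;10m [38;2;4;2;10m[48;2;4;2;10m [38;2;4;2;10m[48;2;4;2;10m [38;2;4;2;10m[48;2;5;2;12m▌[38;2;4;2;10m[48;2;4;2;10m [38;2;4;2;10m[48;2;4;2;10m [38;2;4;2;10m[48;2;4;2;10m [0m
[38;2;4;2;10m[48;2;4;2;10m [38;2;4;2;10m[48;2;4;2;10m [38;2;5;2;13m[48;2;18;4;34m▐[38;2;4;2;10m[48;2;4;2;10m [38;2;4;2;10m[48;2;4;2;10m [38;2;4;2;10m[48;2;4;2;10m [38;2;4;2;10m[48;2;5;2;12m▌[38;2;4;2;10m[48;2;4;2;10m [38;2;4;2;10m[48;2;4;2;10m [38;2;4;2;10m[48;2;4;2;10m [0m
[38;2;4;2;10m[48;2;4;2;10m [38;2;4;2;10m[48;2;4;2;10m [38;2;5;2;13m[48;2;19;5;36m▐[38;2;4;2;10m[48;2;4;2;10m [38;2;4;2;10m[48;2;4;2;10m [38;2;4;2;10m[48;2;4;2;10m [38;2;4;2;10m[48;2;5;2;12m▌[38;2;4;2;10m[48;2;4;2;10m [38;2;4;2;10m[48;2;4;2;10m [38;2;4;2;10m[48;2;4;2;10m [0m
[38;2;4;2;10m[48;2;4;2;10m [38;2;4;2;10m[48;2;4;2;10m [38;2;6;2;14m[48;2;22;5;41m▐[38;2;4;2;10m[48;2;4;2;10m [38;2;4;2;10m[48;2;4;2;10m [38;2;4;2;10m[48;2;4;2;10m [38;2;4;2;10m[48;2;6;2;13m▌[38;2;4;2;10m[48;2;4;2;10m [38;2;4;2;10m[48;2;4;2;10m [38;2;4;2;10m[48;2;4;2;10m [0m
[38;2;4;2;10m[48;2;4;2;10m [38;2;4;2;10m[48;2;4;2;10m [38;2;7;2;16m[48;2;27;6;49m▐[38;2;4;2;10m[48;2;4;2;10m [38;2;4;2;10m[48;2;4;2;10m [38;2;4;2;10m[48;2;4;2;10m [38;2;4;2;10m[48;2;6;2;15m▌[38;2;4;2;10m[48;2;4;2;10m [38;2;4;2;10m[48;2;4;2;10m [38;2;4;2;10m[48;2;4;2;10m [0m
[38;2;4;2;10m[48;2;4;2;10m [38;2;4;2;10m[48;2;4;2;10m [38;2;9;3;19m[48;2;40;9;70m▐[38;2;4;2;10m[48;2;4;2;10m [38;2;4;2;10m[48;2;4;2;10m [38;2;4;2;10m[48;2;4;2;10m [38;2;4;2;10m[48;2;9;2;18m▌[38;2;4;2;10m[48;2;4;2;10m [38;2;4;2;10m[48;2;4;2;10m [38;2;4;2;10m[48;2;4;2;10m [0m
[38;2;4;2;10m[48;2;4;2;10m [38;2;4;2;10m[48;2;4;2;10m [38;2;53;12;67m[48;2;243;191;44m🬊[38;2;30;7;50m[48;2;254;245;48m🬎[38;2;30;7;50m[48;2;254;245;48m🬎[38;2;30;7;50m[48;2;254;245;48m🬎[38;2;34;8;53m[48;2;254;245;48m🬎[38;2;30;7;50m[48;2;254;245;48m🬎[38;2;30;7;50m[48;2;254;245;48m🬎[38;2;30;7;50m[48;2;254;245;48m🬎[0m
[38;2;4;2;10m[48;2;4;2;10m [38;2;4;2;10m[48;2;4;2;10m [38;2;162;41;82m[48;2;43;10;69m🬀[38;2;14;4;27m[48;2;5;2;12m🬂[38;2;14;4;27m[48;2;5;2;12m🬂[38;2;14;4;27m[48;2;5;2;12m🬂[38;2;12;3;24m[48;2;38;9;67m🬕[38;2;14;4;27m[48;2;4;2;10m🬂[38;2;14;4;27m[48;2;4;2;10m🬂[38;2;14;4;27m[48;2;4;2;10m🬂[0m
[38;2;4;2;10m[48;2;4;2;10m [38;2;4;2;10m[48;2;4;2;10m [38;2;235;167;52m[48;2;67;17;60m🬦[38;2;43;10;76m[48;2;254;249;49m🬰[38;2;43;10;76m[48;2;254;249;49m🬰[38;2;43;10;76m[48;2;254;249;49m🬰[38;2;93;23;77m[48;2;241;194;51m🬒[38;2;4;2;10m[48;2;4;2;10m [38;2;4;2;10m[48;2;4;2;10m [38;2;4;2;10m[48;2;4;2;10m [0m
</frame>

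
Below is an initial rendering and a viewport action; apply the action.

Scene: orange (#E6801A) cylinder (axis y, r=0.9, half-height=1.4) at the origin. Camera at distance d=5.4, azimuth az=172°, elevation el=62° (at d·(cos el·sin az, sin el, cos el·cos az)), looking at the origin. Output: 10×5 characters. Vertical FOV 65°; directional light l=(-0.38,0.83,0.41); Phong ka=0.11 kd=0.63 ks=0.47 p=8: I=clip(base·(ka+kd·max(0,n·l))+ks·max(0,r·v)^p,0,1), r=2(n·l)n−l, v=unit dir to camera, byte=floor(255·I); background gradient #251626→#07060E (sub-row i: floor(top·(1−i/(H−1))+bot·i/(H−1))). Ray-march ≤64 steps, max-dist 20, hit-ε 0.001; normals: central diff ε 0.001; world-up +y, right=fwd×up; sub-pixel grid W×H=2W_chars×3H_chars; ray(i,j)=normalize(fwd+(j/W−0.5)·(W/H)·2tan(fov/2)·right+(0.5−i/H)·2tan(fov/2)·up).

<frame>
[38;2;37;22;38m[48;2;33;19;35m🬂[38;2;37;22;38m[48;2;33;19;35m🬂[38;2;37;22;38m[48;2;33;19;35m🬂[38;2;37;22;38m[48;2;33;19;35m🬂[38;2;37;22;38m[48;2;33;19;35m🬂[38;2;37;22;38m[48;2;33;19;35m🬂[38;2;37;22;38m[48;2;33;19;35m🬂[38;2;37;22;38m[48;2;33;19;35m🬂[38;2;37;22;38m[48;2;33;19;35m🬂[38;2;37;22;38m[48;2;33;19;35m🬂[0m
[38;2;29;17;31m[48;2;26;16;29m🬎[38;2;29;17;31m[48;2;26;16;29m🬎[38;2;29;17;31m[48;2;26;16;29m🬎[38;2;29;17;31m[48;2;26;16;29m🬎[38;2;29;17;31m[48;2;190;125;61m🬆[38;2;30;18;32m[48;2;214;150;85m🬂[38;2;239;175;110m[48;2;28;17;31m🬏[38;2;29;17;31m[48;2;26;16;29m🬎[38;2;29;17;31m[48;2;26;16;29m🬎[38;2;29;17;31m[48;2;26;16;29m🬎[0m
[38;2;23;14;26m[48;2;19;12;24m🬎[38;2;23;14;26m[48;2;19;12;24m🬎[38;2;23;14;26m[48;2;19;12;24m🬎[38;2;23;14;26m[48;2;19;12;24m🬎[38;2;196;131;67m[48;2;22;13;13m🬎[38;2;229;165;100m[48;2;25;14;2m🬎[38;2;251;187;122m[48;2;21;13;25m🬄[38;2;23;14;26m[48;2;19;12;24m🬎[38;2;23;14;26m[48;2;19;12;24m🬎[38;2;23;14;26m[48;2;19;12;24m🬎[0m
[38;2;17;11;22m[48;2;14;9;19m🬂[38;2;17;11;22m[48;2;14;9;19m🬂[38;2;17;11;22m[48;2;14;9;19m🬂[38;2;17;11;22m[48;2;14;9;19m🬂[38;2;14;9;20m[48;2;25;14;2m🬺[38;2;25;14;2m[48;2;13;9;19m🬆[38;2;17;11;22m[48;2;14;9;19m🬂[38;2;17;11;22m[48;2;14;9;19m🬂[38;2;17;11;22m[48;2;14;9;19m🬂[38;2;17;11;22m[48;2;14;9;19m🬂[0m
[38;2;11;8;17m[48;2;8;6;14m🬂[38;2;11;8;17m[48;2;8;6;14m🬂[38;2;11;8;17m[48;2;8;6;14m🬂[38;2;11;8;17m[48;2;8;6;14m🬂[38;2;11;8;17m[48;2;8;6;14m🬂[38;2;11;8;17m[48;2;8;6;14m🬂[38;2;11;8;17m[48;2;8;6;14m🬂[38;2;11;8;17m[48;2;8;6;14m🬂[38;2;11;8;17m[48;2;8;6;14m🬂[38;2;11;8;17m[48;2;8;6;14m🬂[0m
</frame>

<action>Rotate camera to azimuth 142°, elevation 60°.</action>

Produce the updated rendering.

<frame>
[38;2;37;22;38m[48;2;33;19;35m🬂[38;2;37;22;38m[48;2;33;19;35m🬂[38;2;37;22;38m[48;2;33;19;35m🬂[38;2;37;22;38m[48;2;33;19;35m🬂[38;2;37;22;38m[48;2;33;19;35m🬂[38;2;37;22;38m[48;2;33;19;35m🬂[38;2;37;22;38m[48;2;33;19;35m🬂[38;2;37;22;38m[48;2;33;19;35m🬂[38;2;37;22;38m[48;2;33;19;35m🬂[38;2;37;22;38m[48;2;33;19;35m🬂[0m
[38;2;29;17;31m[48;2;26;16;29m🬎[38;2;29;17;31m[48;2;26;16;29m🬎[38;2;29;17;31m[48;2;26;16;29m🬎[38;2;29;17;31m[48;2;26;16;29m🬎[38;2;29;17;31m[48;2;241;176;112m🬆[38;2;30;18;32m[48;2;249;185;120m🬂[38;2;250;186;121m[48;2;28;17;31m🬏[38;2;29;17;31m[48;2;26;16;29m🬎[38;2;29;17;31m[48;2;26;16;29m🬎[38;2;29;17;31m[48;2;26;16;29m🬎[0m
[38;2;23;14;26m[48;2;19;12;24m🬎[38;2;23;14;26m[48;2;19;12;24m🬎[38;2;23;14;26m[48;2;19;12;24m🬎[38;2;23;14;26m[48;2;19;12;24m🬎[38;2;23;13;9m[48;2;251;187;123m🬱[38;2;255;199;134m[48;2;25;14;2m🬎[38;2;255;193;128m[48;2;21;13;20m🬀[38;2;23;14;26m[48;2;19;12;24m🬎[38;2;23;14;26m[48;2;19;12;24m🬎[38;2;23;14;26m[48;2;19;12;24m🬎[0m
[38;2;17;11;22m[48;2;14;9;19m🬂[38;2;17;11;22m[48;2;14;9;19m🬂[38;2;17;11;22m[48;2;14;9;19m🬂[38;2;17;11;22m[48;2;14;9;19m🬂[38;2;14;9;20m[48;2;25;14;2m🬲[38;2;25;14;2m[48;2;13;9;19m🬎[38;2;17;11;22m[48;2;14;9;19m🬂[38;2;17;11;22m[48;2;14;9;19m🬂[38;2;17;11;22m[48;2;14;9;19m🬂[38;2;17;11;22m[48;2;14;9;19m🬂[0m
[38;2;11;8;17m[48;2;8;6;14m🬂[38;2;11;8;17m[48;2;8;6;14m🬂[38;2;11;8;17m[48;2;8;6;14m🬂[38;2;11;8;17m[48;2;8;6;14m🬂[38;2;11;8;17m[48;2;8;6;14m🬂[38;2;11;8;17m[48;2;8;6;14m🬂[38;2;11;8;17m[48;2;8;6;14m🬂[38;2;11;8;17m[48;2;8;6;14m🬂[38;2;11;8;17m[48;2;8;6;14m🬂[38;2;11;8;17m[48;2;8;6;14m🬂[0m
</frame>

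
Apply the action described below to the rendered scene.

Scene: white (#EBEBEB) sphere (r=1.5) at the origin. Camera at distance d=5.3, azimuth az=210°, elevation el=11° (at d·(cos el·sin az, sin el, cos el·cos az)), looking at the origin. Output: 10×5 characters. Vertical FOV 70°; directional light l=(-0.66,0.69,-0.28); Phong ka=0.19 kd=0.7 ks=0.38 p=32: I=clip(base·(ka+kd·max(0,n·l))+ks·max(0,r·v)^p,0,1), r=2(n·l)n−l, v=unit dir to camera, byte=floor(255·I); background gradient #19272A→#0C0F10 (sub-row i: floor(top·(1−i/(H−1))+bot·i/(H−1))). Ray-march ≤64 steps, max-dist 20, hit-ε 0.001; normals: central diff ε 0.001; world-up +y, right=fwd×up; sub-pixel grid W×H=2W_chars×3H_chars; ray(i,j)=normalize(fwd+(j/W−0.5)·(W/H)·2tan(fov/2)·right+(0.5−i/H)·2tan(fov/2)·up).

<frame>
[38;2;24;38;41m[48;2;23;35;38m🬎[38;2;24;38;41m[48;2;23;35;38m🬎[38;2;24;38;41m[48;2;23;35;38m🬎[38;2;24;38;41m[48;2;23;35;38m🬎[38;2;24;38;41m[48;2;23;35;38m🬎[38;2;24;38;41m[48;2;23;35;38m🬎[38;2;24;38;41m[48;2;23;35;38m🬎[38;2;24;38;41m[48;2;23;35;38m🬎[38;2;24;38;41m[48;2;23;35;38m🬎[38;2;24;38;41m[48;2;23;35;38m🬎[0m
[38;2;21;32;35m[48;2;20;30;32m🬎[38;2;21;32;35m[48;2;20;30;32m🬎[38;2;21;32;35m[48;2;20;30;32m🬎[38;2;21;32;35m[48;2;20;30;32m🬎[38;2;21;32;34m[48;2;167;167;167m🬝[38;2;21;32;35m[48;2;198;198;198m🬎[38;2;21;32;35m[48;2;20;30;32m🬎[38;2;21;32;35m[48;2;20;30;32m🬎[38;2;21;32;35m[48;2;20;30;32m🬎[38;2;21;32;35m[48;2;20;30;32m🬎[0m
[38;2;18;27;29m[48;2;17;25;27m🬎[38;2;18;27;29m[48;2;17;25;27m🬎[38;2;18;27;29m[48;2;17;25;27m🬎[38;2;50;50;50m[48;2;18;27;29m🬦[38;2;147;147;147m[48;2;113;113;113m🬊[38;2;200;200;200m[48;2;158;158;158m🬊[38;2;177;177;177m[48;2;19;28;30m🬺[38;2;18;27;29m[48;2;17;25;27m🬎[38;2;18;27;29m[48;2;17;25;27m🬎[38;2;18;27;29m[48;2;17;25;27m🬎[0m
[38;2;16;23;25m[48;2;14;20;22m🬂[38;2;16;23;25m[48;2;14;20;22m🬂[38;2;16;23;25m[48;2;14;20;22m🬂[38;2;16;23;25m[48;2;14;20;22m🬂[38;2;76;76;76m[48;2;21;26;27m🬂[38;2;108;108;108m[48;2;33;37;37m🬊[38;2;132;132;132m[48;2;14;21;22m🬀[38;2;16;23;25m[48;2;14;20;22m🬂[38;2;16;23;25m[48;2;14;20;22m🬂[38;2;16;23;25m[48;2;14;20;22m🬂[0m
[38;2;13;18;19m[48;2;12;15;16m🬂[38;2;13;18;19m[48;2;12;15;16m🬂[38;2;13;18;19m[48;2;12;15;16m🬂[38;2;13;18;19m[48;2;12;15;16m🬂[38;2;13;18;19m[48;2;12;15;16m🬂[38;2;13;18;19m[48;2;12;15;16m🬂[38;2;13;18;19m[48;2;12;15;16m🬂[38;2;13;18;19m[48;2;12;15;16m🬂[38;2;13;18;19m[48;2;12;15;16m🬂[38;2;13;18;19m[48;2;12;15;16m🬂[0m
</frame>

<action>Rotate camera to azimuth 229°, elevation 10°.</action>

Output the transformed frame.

<frame>
[38;2;24;38;41m[48;2;23;35;38m🬎[38;2;24;38;41m[48;2;23;35;38m🬎[38;2;24;38;41m[48;2;23;35;38m🬎[38;2;24;38;41m[48;2;23;35;38m🬎[38;2;24;38;41m[48;2;23;35;38m🬎[38;2;24;38;41m[48;2;23;35;38m🬎[38;2;24;38;41m[48;2;23;35;38m🬎[38;2;24;38;41m[48;2;23;35;38m🬎[38;2;24;38;41m[48;2;23;35;38m🬎[38;2;24;38;41m[48;2;23;35;38m🬎[0m
[38;2;21;32;35m[48;2;20;30;32m🬎[38;2;21;32;35m[48;2;20;30;32m🬎[38;2;21;32;35m[48;2;20;30;32m🬎[38;2;21;32;35m[48;2;20;30;32m🬎[38;2;21;32;34m[48;2;187;187;187m🬝[38;2;21;32;35m[48;2;204;204;204m🬎[38;2;21;32;35m[48;2;20;30;32m🬎[38;2;21;32;35m[48;2;20;30;32m🬎[38;2;21;32;35m[48;2;20;30;32m🬎[38;2;21;32;35m[48;2;20;30;32m🬎[0m
[38;2;18;27;29m[48;2;17;25;27m🬎[38;2;18;27;29m[48;2;17;25;27m🬎[38;2;18;27;29m[48;2;17;25;27m🬎[38;2;81;81;81m[48;2;18;27;29m🬦[38;2;172;172;172m[48;2;141;141;141m🬊[38;2;199;199;199m[48;2;164;164;164m🬎[38;2;165;165;165m[48;2;19;28;30m🬺[38;2;18;27;29m[48;2;17;25;27m🬎[38;2;18;27;29m[48;2;17;25;27m🬎[38;2;18;27;29m[48;2;17;25;27m🬎[0m
[38;2;16;23;25m[48;2;14;20;22m🬂[38;2;16;23;25m[48;2;14;20;22m🬂[38;2;16;23;25m[48;2;14;20;22m🬂[38;2;16;23;25m[48;2;14;20;22m🬂[38;2;103;103;103m[48;2;27;31;32m🬂[38;2;109;109;109m[48;2;14;20;21m🬎[38;2;127;127;127m[48;2;14;21;22m🬀[38;2;16;23;25m[48;2;14;20;22m🬂[38;2;16;23;25m[48;2;14;20;22m🬂[38;2;16;23;25m[48;2;14;20;22m🬂[0m
[38;2;13;18;19m[48;2;12;15;16m🬂[38;2;13;18;19m[48;2;12;15;16m🬂[38;2;13;18;19m[48;2;12;15;16m🬂[38;2;13;18;19m[48;2;12;15;16m🬂[38;2;13;18;19m[48;2;12;15;16m🬂[38;2;13;18;19m[48;2;12;15;16m🬂[38;2;13;18;19m[48;2;12;15;16m🬂[38;2;13;18;19m[48;2;12;15;16m🬂[38;2;13;18;19m[48;2;12;15;16m🬂[38;2;13;18;19m[48;2;12;15;16m🬂[0m
</frame>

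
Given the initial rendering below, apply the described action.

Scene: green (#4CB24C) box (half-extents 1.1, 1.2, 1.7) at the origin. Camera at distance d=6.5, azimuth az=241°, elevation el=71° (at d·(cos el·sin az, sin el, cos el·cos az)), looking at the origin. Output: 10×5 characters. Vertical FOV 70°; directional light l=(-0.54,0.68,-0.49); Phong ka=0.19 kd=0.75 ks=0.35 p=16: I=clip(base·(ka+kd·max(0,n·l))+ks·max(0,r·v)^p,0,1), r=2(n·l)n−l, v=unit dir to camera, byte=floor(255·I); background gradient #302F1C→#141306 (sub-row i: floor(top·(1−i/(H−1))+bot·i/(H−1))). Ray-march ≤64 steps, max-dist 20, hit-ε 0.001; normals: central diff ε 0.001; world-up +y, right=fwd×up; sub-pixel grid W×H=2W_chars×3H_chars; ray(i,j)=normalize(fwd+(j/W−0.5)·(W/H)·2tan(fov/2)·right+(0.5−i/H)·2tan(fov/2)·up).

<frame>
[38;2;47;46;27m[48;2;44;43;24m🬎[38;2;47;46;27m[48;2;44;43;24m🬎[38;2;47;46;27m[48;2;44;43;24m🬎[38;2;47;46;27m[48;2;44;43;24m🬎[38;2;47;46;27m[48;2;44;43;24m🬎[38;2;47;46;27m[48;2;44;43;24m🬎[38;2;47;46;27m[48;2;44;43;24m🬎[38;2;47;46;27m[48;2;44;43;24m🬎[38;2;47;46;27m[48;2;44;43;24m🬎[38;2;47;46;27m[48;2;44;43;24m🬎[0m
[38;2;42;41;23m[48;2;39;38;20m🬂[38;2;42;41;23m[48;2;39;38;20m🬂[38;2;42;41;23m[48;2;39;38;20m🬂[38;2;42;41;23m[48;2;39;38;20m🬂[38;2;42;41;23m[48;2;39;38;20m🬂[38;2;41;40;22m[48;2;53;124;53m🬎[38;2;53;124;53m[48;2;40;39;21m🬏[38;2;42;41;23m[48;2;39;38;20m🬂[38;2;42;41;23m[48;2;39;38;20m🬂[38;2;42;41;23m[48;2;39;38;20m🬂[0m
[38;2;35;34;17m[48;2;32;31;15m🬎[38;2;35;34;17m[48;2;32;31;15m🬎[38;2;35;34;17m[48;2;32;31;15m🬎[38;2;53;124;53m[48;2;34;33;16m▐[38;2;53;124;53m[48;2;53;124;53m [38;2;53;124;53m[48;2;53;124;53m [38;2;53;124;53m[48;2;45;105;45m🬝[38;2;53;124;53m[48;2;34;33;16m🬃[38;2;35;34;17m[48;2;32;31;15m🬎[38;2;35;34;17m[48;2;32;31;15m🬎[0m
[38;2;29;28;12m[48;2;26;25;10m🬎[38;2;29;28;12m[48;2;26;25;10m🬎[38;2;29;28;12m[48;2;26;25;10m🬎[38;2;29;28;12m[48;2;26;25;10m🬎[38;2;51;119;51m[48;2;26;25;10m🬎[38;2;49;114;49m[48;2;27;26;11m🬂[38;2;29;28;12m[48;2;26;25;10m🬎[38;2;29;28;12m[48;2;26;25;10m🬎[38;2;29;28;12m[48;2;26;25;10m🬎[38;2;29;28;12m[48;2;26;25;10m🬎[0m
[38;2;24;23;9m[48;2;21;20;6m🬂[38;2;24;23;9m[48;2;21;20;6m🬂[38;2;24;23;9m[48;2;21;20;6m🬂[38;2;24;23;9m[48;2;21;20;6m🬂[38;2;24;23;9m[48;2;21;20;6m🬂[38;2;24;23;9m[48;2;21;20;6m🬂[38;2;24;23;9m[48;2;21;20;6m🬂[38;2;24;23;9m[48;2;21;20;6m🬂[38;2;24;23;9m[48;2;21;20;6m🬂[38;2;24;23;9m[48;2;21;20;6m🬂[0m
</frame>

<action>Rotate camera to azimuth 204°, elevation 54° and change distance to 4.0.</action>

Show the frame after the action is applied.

<frame>
[38;2;47;46;27m[48;2;44;43;24m🬎[38;2;47;46;27m[48;2;44;43;24m🬎[38;2;47;46;27m[48;2;44;43;24m🬎[38;2;47;46;27m[48;2;44;43;24m🬎[38;2;46;45;26m[48;2;53;124;53m🬝[38;2;47;46;27m[48;2;53;124;53m🬎[38;2;47;46;27m[48;2;44;43;24m🬎[38;2;47;46;27m[48;2;44;43;24m🬎[38;2;47;46;27m[48;2;44;43;24m🬎[38;2;47;46;27m[48;2;44;43;24m🬎[0m
[38;2;42;41;23m[48;2;39;38;20m🬂[38;2;42;41;23m[48;2;39;38;20m🬂[38;2;42;41;23m[48;2;39;38;20m🬂[38;2;41;40;22m[48;2;53;124;53m🬆[38;2;53;124;53m[48;2;53;124;53m [38;2;53;124;53m[48;2;53;124;53m [38;2;53;124;53m[48;2;53;124;53m [38;2;53;124;53m[48;2;40;39;21m▌[38;2;42;41;23m[48;2;39;38;20m🬂[38;2;42;41;23m[48;2;39;38;20m🬂[0m
[38;2;35;34;17m[48;2;32;31;15m🬎[38;2;34;33;17m[48;2;53;124;53m🬝[38;2;36;35;18m[48;2;53;124;53m🬀[38;2;53;124;53m[48;2;53;124;53m [38;2;53;124;53m[48;2;53;124;53m [38;2;53;124;53m[48;2;53;124;53m [38;2;53;124;53m[48;2;53;124;53m [38;2;35;34;17m[48;2;32;31;15m🬎[38;2;35;34;17m[48;2;32;31;15m🬎[38;2;35;34;17m[48;2;32;31;15m🬎[0m
[38;2;29;28;12m[48;2;26;25;10m🬎[38;2;29;28;12m[48;2;26;25;10m🬎[38;2;49;115;49m[48;2;26;25;10m🬊[38;2;53;124;53m[48;2;42;99;42m🬎[38;2;53;124;53m[48;2;42;99;42m🬬[38;2;53;124;53m[48;2;53;124;53m [38;2;55;130;55m[48;2;27;26;11m🬕[38;2;29;28;12m[48;2;26;25;10m🬎[38;2;29;28;12m[48;2;26;25;10m🬎[38;2;29;28;12m[48;2;26;25;10m🬎[0m
[38;2;24;23;9m[48;2;21;20;6m🬂[38;2;24;23;9m[48;2;21;20;6m🬂[38;2;24;23;9m[48;2;21;20;6m🬂[38;2;42;99;42m[48;2;21;20;7m🬁[38;2;42;99;42m[48;2;20;19;6m🬊[38;2;44;105;44m[48;2;20;19;6m🬎[38;2;53;124;53m[48;2;21;20;7m🬀[38;2;24;23;9m[48;2;21;20;6m🬂[38;2;24;23;9m[48;2;21;20;6m🬂[38;2;24;23;9m[48;2;21;20;6m🬂[0m
</frame>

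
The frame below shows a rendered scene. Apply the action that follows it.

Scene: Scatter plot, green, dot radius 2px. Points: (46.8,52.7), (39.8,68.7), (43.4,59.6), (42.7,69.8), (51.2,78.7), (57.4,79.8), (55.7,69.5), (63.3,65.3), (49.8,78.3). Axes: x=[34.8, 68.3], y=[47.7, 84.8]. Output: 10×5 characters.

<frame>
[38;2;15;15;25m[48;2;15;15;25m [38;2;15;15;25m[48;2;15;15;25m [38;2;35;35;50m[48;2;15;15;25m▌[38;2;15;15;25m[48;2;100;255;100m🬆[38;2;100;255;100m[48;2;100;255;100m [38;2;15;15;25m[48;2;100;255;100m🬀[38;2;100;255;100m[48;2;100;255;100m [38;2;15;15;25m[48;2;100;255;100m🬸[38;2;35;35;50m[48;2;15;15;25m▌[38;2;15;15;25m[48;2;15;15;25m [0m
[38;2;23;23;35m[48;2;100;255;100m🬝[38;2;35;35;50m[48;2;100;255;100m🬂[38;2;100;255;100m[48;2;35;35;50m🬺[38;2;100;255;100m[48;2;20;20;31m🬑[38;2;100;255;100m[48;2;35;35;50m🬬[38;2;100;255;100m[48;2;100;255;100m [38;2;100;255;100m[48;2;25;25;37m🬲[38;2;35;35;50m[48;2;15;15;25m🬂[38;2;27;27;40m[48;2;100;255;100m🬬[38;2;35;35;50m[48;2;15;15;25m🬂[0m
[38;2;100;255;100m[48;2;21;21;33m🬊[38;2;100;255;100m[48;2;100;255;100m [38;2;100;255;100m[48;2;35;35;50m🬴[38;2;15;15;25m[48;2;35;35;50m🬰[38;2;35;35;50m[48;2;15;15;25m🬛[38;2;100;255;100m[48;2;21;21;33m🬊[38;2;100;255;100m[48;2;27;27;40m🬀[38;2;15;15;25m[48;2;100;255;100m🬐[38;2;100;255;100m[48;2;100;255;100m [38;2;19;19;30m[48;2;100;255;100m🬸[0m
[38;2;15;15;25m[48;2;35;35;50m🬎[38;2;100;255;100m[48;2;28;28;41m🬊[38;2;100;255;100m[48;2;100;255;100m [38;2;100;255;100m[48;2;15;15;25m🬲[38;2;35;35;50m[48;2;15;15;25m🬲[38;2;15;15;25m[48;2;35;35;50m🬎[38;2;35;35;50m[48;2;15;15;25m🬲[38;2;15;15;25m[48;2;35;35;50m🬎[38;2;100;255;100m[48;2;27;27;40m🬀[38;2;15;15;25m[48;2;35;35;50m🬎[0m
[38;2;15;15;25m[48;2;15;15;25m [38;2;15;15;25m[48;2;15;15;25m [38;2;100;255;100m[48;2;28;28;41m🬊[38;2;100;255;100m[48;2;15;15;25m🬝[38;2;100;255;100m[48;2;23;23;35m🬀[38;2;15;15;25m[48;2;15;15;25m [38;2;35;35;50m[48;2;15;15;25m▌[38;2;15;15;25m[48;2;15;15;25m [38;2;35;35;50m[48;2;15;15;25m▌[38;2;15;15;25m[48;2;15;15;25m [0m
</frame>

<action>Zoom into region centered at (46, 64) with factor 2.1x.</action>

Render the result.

<frame>
[38;2;15;15;25m[48;2;100;255;100m🬝[38;2;15;15;25m[48;2;100;255;100m🬊[38;2;35;35;50m[48;2;100;255;100m🬀[38;2;15;15;25m[48;2;100;255;100m🬊[38;2;35;35;50m[48;2;15;15;25m▌[38;2;15;15;25m[48;2;15;15;25m [38;2;35;35;50m[48;2;15;15;25m▌[38;2;15;15;25m[48;2;15;15;25m [38;2;35;35;50m[48;2;15;15;25m▌[38;2;15;15;25m[48;2;15;15;25m [0m
[38;2;100;255;100m[48;2;15;15;25m🬊[38;2;100;255;100m[48;2;15;15;25m🬝[38;2;100;255;100m[48;2;28;28;41m🬊[38;2;100;255;100m[48;2;19;19;30m🬀[38;2;35;35;50m[48;2;15;15;25m🬕[38;2;35;35;50m[48;2;15;15;25m🬂[38;2;35;35;50m[48;2;15;15;25m🬕[38;2;35;35;50m[48;2;15;15;25m🬂[38;2;35;35;50m[48;2;15;15;25m🬕[38;2;35;35;50m[48;2;15;15;25m🬂[0m
[38;2;15;15;25m[48;2;35;35;50m🬰[38;2;15;15;25m[48;2;35;35;50m🬰[38;2;35;35;50m[48;2;15;15;25m🬛[38;2;23;23;35m[48;2;100;255;100m🬬[38;2;35;35;50m[48;2;15;15;25m🬛[38;2;15;15;25m[48;2;35;35;50m🬰[38;2;35;35;50m[48;2;15;15;25m🬛[38;2;15;15;25m[48;2;35;35;50m🬰[38;2;35;35;50m[48;2;15;15;25m🬛[38;2;15;15;25m[48;2;35;35;50m🬰[0m
[38;2;15;15;25m[48;2;35;35;50m🬎[38;2;15;15;25m[48;2;35;35;50m🬎[38;2;35;35;50m[48;2;100;255;100m🬐[38;2;100;255;100m[48;2;100;255;100m [38;2;27;27;40m[48;2;100;255;100m🬸[38;2;15;15;25m[48;2;35;35;50m🬎[38;2;35;35;50m[48;2;15;15;25m🬲[38;2;15;15;25m[48;2;35;35;50m🬎[38;2;35;35;50m[48;2;15;15;25m🬲[38;2;15;15;25m[48;2;35;35;50m🬎[0m
[38;2;15;15;25m[48;2;15;15;25m [38;2;15;15;25m[48;2;15;15;25m [38;2;35;35;50m[48;2;15;15;25m▌[38;2;100;255;100m[48;2;15;15;25m🬀[38;2;35;35;50m[48;2;15;15;25m▌[38;2;15;15;25m[48;2;15;15;25m [38;2;35;35;50m[48;2;15;15;25m▌[38;2;15;15;25m[48;2;15;15;25m [38;2;35;35;50m[48;2;15;15;25m▌[38;2;15;15;25m[48;2;15;15;25m [0m
</frame>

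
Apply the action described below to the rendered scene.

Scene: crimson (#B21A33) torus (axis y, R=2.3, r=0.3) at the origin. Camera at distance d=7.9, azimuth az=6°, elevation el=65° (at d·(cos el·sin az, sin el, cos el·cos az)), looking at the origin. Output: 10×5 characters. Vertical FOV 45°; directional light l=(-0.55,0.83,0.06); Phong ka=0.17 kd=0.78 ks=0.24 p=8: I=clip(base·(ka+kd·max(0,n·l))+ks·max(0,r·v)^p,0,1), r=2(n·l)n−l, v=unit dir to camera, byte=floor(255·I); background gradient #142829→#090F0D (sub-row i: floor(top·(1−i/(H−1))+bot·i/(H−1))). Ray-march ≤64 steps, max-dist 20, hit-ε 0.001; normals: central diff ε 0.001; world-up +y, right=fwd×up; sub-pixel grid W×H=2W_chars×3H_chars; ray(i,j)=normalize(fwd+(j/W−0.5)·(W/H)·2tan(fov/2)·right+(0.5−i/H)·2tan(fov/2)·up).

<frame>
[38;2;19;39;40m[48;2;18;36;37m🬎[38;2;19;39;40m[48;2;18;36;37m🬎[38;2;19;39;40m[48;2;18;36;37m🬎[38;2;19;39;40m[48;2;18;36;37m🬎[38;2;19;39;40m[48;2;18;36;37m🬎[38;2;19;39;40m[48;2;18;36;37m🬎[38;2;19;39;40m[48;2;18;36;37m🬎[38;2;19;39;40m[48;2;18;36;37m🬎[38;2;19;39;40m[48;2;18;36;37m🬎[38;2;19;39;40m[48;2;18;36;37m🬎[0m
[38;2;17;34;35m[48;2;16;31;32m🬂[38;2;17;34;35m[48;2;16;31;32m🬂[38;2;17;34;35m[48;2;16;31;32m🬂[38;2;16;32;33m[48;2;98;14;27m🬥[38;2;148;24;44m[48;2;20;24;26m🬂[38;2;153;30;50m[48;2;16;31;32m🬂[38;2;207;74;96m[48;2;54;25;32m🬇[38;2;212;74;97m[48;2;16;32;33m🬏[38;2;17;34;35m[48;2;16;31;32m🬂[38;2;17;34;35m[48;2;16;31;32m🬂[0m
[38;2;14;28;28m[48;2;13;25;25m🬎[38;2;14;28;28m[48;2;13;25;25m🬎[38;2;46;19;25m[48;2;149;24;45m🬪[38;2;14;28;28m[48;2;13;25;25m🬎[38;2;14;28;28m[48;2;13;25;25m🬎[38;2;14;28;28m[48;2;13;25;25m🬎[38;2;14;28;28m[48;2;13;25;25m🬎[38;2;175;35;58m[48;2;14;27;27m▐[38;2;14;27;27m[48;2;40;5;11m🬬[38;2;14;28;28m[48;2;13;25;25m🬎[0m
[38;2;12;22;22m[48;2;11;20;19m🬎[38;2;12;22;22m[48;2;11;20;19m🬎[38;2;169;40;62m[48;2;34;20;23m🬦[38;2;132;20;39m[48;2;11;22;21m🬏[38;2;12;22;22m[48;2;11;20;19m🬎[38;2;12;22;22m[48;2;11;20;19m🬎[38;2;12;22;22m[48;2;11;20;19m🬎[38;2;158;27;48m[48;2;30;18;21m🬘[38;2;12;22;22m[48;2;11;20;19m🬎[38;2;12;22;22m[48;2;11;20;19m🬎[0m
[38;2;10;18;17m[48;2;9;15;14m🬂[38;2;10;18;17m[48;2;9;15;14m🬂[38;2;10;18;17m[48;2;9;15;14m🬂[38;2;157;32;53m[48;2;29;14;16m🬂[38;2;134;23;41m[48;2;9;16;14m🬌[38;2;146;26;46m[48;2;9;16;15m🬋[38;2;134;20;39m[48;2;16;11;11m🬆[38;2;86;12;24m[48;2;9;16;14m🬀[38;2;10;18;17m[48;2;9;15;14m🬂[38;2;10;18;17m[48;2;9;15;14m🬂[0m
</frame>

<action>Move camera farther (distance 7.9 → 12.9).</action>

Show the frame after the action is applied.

<frame>
[38;2;19;39;40m[48;2;18;36;37m🬎[38;2;19;39;40m[48;2;18;36;37m🬎[38;2;19;39;40m[48;2;18;36;37m🬎[38;2;19;39;40m[48;2;18;36;37m🬎[38;2;19;39;40m[48;2;18;36;37m🬎[38;2;19;39;40m[48;2;18;36;37m🬎[38;2;19;39;40m[48;2;18;36;37m🬎[38;2;19;39;40m[48;2;18;36;37m🬎[38;2;19;39;40m[48;2;18;36;37m🬎[38;2;19;39;40m[48;2;18;36;37m🬎[0m
[38;2;17;34;35m[48;2;16;31;32m🬂[38;2;17;34;35m[48;2;16;31;32m🬂[38;2;17;34;35m[48;2;16;31;32m🬂[38;2;17;34;35m[48;2;16;31;32m🬂[38;2;16;33;34m[48;2;125;18;35m🬎[38;2;28;28;31m[48;2;137;23;42m🬝[38;2;16;32;33m[48;2;112;16;32m🬬[38;2;17;34;35m[48;2;16;31;32m🬂[38;2;17;34;35m[48;2;16;31;32m🬂[38;2;17;34;35m[48;2;16;31;32m🬂[0m
[38;2;14;28;28m[48;2;13;25;25m🬎[38;2;14;28;28m[48;2;13;25;25m🬎[38;2;14;28;28m[48;2;13;25;25m🬎[38;2;164;24;47m[48;2;41;20;25m🬁[38;2;14;28;28m[48;2;13;25;25m🬎[38;2;14;28;28m[48;2;13;25;25m🬎[38;2;180;37;60m[48;2;37;24;28m🬦[38;2;14;28;28m[48;2;13;25;25m🬎[38;2;14;28;28m[48;2;13;25;25m🬎[38;2;14;28;28m[48;2;13;25;25m🬎[0m
[38;2;12;22;22m[48;2;11;20;19m🬎[38;2;12;22;22m[48;2;11;20;19m🬎[38;2;12;22;22m[48;2;11;20;19m🬎[38;2;209;76;97m[48;2;11;21;20m🬁[38;2;185;57;78m[48;2;16;18;19m🬃[38;2;15;18;19m[48;2;87;12;25m🬬[38;2;135;20;39m[48;2;11;21;20m🬅[38;2;12;22;22m[48;2;11;20;19m🬎[38;2;12;22;22m[48;2;11;20;19m🬎[38;2;12;22;22m[48;2;11;20;19m🬎[0m
[38;2;10;18;17m[48;2;9;15;14m🬂[38;2;10;18;17m[48;2;9;15;14m🬂[38;2;10;18;17m[48;2;9;15;14m🬂[38;2;10;18;17m[48;2;9;15;14m🬂[38;2;10;18;17m[48;2;9;15;14m🬂[38;2;10;18;17m[48;2;9;15;14m🬂[38;2;10;18;17m[48;2;9;15;14m🬂[38;2;10;18;17m[48;2;9;15;14m🬂[38;2;10;18;17m[48;2;9;15;14m🬂[38;2;10;18;17m[48;2;9;15;14m🬂[0m
</frame>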